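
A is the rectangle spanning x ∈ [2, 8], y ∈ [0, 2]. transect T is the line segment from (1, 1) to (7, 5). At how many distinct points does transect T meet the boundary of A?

2

The segment meets the boundary at (2.5,2), (2,1.667).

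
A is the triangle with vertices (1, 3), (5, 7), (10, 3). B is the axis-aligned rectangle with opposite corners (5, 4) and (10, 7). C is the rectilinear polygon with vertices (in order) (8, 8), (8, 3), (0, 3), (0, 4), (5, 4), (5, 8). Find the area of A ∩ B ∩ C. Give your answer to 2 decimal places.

5.40

The intersection is the polygon with vertices (5,4), (5,7), (8,4.6), (8,4).
By the shoelace formula its area is 5.40.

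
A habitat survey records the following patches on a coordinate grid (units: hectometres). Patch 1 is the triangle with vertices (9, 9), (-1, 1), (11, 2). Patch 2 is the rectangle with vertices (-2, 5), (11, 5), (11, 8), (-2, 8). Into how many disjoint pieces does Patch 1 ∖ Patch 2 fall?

Patch 1 ∖ Patch 2 splits into 2 disjoint pieces (area 0.7679, area 30.7143).

2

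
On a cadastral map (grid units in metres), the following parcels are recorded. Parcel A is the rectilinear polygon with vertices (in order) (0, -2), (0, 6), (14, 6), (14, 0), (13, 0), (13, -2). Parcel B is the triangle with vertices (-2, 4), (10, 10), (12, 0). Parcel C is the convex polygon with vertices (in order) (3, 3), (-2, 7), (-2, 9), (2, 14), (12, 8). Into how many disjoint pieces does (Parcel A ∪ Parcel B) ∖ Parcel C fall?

2

(Parcel A ∪ Parcel B) ∖ Parcel C splits into 2 disjoint pieces (area 99.5114, area 0.3636).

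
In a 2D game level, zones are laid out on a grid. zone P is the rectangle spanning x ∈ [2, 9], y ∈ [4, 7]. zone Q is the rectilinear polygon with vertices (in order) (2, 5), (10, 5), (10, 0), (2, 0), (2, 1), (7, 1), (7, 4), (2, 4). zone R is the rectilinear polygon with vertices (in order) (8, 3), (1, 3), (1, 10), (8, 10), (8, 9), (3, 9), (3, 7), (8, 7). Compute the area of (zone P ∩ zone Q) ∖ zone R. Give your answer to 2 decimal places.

1.00

|zone P ∩ zone Q| = 7.
|(zone P ∩ zone Q) ∩ zone R| = 6.
|(zone P ∩ zone Q) ∖ zone R| = 7 − 6 = 1.00.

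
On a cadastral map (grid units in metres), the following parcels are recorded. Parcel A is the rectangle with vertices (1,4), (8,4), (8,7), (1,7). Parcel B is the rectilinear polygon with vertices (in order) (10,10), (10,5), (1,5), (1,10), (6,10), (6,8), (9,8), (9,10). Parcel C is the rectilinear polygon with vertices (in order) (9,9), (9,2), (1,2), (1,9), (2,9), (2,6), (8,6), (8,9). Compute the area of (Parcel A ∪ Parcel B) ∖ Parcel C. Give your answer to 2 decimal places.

|Parcel A ∪ Parcel B| = 46.
|(Parcel A ∪ Parcel B) ∩ Parcel C| = 20.
|(Parcel A ∪ Parcel B) ∖ Parcel C| = 46 − 20 = 26.00.

26.00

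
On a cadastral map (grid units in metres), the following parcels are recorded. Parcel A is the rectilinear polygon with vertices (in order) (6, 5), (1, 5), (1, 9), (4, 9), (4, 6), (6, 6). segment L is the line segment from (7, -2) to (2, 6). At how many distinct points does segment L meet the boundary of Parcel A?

The segment meets the boundary at (2.625,5).

1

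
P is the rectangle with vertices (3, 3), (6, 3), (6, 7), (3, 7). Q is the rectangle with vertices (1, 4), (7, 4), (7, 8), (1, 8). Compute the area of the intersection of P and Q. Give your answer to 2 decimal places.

9.00

|P∩Q|: x∈[3,6], y∈[4,7] → 3·3 = 9.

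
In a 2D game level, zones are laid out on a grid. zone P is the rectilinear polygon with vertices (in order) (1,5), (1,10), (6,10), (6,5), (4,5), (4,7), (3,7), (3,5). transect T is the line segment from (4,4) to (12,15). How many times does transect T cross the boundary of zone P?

2

The segment meets the boundary at (6,6.75), (4.727,5).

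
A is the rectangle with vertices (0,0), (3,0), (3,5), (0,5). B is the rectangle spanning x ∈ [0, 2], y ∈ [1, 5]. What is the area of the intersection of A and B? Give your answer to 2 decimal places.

|A∩B|: x∈[0,2], y∈[1,5] → 2·4 = 8.

8.00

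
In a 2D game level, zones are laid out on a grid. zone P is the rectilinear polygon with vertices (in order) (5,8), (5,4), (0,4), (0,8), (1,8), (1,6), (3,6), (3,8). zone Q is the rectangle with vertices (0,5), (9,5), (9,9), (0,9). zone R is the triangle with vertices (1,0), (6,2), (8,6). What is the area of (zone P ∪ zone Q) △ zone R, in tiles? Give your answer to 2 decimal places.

48.33

|zone P ∪ zone Q| = 41.
|(zone P ∪ zone Q) ∩ zone R| = 0.3333.
|(zone P ∪ zone Q) △ zone R| = 41 + 8 − 0.6667 = 48.33.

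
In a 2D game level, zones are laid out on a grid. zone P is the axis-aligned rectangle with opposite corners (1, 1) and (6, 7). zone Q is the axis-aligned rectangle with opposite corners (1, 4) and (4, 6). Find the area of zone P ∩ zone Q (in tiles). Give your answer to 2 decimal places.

6.00

|zone P∩zone Q|: x∈[1,4], y∈[4,6] → 3·2 = 6.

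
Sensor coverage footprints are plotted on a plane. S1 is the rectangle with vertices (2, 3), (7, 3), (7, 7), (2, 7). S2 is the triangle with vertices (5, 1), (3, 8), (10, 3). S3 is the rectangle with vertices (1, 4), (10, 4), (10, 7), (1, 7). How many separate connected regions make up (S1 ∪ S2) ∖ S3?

2

(S1 ∪ S2) ∖ S3 splits into 2 disjoint pieces (area 12.8714, area 0.5571).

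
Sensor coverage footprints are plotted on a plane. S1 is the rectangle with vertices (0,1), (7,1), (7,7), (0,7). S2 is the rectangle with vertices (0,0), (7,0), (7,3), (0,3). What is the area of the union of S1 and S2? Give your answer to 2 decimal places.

49.00

By inclusion–exclusion:
Individual areas: |S1| = 42, |S2| = 21.
|S1∩S2|: x∈[0,7], y∈[1,3] → 7·2 = 14.
|S1 ∪ S2| = 63 − 14 = 49.00.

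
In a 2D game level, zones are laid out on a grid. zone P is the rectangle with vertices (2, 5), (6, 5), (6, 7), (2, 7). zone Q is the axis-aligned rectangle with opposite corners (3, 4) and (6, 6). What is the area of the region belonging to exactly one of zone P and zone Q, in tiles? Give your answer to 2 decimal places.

8.00

|zone P∩zone Q|: x∈[3,6], y∈[5,6] → 3·1 = 3.
|zone P △ zone Q| = |zone P| + |zone Q| − 2·|zone P∩zone Q| = 8 + 6 − 6 = 8.00.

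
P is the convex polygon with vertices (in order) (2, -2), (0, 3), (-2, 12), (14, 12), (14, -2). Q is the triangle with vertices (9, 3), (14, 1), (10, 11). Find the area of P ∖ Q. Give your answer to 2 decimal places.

|P| = 200, |P∩Q| = 21.
|P ∖ Q| = |P| − |P∩Q| = 200 − 21 = 179.00.

179.00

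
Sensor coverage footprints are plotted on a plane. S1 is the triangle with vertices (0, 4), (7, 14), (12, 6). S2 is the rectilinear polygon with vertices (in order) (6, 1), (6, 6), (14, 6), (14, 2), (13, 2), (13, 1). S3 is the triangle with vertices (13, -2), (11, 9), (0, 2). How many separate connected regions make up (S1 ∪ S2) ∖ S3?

(S1 ∪ S2) ∖ S3 splits into 2 disjoint pieces (area 41.8801, area 9.2331).

2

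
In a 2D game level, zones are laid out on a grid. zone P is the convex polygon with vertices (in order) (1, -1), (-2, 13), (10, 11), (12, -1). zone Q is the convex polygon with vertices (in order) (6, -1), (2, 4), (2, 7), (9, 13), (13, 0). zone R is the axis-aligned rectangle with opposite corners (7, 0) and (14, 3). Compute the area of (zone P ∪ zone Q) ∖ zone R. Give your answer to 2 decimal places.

|zone P ∪ zone Q| = 154.1072.
|(zone P ∪ zone Q) ∩ zone R| = 16.6154.
|(zone P ∪ zone Q) ∖ zone R| = 154.1072 − 16.6154 = 137.49.

137.49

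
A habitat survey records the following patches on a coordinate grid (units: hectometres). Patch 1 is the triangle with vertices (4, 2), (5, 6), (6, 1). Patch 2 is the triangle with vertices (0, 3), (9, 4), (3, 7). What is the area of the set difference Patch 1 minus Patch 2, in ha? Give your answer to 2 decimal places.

3.15

|Patch 1| = 4.5, |Patch 1∩Patch 2| = 1.3528.
|Patch 1 ∖ Patch 2| = |Patch 1| − |Patch 1∩Patch 2| = 4.5 − 1.3528 = 3.15.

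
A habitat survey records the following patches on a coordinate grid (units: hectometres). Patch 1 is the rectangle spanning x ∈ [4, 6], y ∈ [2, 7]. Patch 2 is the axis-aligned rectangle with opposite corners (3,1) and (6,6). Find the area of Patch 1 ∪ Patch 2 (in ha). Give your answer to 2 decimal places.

By inclusion–exclusion:
Individual areas: |Patch 1| = 10, |Patch 2| = 15.
|Patch 1∩Patch 2|: x∈[4,6], y∈[2,6] → 2·4 = 8.
|Patch 1 ∪ Patch 2| = 25 − 8 = 17.00.

17.00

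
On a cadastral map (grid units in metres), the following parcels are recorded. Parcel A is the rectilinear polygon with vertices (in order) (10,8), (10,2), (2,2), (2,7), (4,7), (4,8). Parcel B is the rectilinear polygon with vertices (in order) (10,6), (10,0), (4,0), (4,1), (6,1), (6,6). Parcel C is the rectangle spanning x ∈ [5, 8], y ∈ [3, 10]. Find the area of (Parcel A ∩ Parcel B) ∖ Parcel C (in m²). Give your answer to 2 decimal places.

10.00

|Parcel A ∩ Parcel B| = 16.
|(Parcel A ∩ Parcel B) ∩ Parcel C| = 6.
|(Parcel A ∩ Parcel B) ∖ Parcel C| = 16 − 6 = 10.00.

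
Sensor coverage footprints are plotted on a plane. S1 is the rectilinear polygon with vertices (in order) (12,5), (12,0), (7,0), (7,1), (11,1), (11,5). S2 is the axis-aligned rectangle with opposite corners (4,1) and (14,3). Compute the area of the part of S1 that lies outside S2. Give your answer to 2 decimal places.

|S1| = 9, |S1∩S2| = 2.
|S1 ∖ S2| = |S1| − |S1∩S2| = 9 − 2 = 7.00.

7.00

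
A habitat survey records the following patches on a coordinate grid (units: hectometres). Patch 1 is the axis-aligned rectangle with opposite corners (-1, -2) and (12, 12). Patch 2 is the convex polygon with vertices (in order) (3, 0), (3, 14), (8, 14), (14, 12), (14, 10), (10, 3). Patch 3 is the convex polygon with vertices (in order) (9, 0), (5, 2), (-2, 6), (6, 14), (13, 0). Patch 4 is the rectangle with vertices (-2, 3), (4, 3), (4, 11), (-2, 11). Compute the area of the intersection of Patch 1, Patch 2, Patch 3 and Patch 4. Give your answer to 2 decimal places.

7.98

The intersection is the polygon with vertices (3,3.143), (3,11), (4,11), (4,3), (3.25,3).
By the shoelace formula its area is 7.98.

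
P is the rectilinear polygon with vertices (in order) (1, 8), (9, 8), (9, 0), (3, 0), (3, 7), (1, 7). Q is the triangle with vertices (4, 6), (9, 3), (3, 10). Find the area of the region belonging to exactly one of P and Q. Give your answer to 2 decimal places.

43.93

|P| = 50, |Q| = 8.5, |P∩Q| = 7.2857.
|P △ Q| = |P| + |Q| − 2·|P∩Q| = 50 + 8.5 − 14.5714 = 43.93.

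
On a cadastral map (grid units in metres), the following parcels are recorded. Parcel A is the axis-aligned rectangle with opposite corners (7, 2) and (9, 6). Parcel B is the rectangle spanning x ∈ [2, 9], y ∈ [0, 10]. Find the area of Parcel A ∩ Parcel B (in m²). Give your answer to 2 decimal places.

|Parcel A∩Parcel B|: x∈[7,9], y∈[2,6] → 2·4 = 8.

8.00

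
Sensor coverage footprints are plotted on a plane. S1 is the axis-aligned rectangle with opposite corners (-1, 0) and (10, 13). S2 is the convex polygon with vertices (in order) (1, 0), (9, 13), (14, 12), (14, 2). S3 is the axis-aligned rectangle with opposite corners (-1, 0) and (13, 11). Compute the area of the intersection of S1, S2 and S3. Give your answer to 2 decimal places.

55.54

The intersection is the polygon with vertices (1,0), (7.769,11), (10,11), (10,1.385).
By the shoelace formula its area is 55.54.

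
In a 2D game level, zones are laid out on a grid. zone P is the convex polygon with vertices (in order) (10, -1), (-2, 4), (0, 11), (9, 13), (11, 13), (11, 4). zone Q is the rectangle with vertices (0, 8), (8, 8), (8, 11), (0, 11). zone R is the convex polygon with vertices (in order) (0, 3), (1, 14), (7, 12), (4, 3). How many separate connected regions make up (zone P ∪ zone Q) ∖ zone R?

2

(zone P ∪ zone Q) ∖ zone R splits into 2 disjoint pieces (area 10.8012, area 74.0333).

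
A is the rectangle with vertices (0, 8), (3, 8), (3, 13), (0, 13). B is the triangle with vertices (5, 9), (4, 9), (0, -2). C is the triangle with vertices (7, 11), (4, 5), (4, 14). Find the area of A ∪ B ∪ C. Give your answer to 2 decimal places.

32.90

By inclusion–exclusion:
Individual areas: |A| = 15, |B| = 5.5, |C| = 13.5.
|A∩B| = 0.
|A∩C| = 0.
|B∩C| = 1.1.
|A∩B∩C| = 0.
|A ∪ B ∪ C| = 34 − 1.1 + 0 = 32.90.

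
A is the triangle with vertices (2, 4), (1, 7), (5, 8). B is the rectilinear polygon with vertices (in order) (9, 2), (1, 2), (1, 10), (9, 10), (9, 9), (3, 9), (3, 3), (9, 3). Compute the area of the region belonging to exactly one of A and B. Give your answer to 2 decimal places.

|A| = 6.5, |B| = 28, |A∩B| = 4.3333.
|A △ B| = |A| + |B| − 2·|A∩B| = 6.5 + 28 − 8.6667 = 25.83.

25.83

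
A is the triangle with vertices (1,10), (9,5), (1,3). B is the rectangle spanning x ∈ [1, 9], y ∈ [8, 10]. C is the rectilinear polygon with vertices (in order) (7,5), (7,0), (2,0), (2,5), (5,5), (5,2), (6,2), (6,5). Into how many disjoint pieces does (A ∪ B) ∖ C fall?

1

(A ∪ B) ∖ C is a single connected region.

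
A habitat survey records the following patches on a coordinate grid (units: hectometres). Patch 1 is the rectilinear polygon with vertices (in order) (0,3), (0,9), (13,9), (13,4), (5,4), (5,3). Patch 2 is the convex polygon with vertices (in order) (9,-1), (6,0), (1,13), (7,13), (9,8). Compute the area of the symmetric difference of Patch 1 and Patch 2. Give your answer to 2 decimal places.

|Patch 1| = 70, |Patch 2| = 68, |Patch 1∩Patch 2| = 27.6462.
|Patch 1 △ Patch 2| = |Patch 1| + |Patch 2| − 2·|Patch 1∩Patch 2| = 70 + 68 − 55.2923 = 82.71.

82.71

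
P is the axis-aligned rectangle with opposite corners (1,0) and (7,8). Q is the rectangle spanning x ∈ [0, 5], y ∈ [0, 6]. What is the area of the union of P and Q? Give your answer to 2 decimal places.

54.00

By inclusion–exclusion:
Individual areas: |P| = 48, |Q| = 30.
|P∩Q|: x∈[1,5], y∈[0,6] → 4·6 = 24.
|P ∪ Q| = 78 − 24 = 54.00.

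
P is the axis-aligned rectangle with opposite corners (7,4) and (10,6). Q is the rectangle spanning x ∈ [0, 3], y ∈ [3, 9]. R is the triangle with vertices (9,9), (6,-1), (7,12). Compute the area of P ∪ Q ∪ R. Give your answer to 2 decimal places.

36.90

By inclusion–exclusion:
Individual areas: |P| = 6, |Q| = 18, |R| = 14.5.
|P∩Q| = 0 (no overlap).
|P∩R| = 1.6.
|Q∩R| = 0.
|P∩Q∩R| = 0.
|P ∪ Q ∪ R| = 38.5 − 1.6 + 0 = 36.90.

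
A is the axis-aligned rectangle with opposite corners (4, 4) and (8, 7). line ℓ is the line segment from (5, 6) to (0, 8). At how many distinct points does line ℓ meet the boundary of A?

1

The segment meets the boundary at (4,6.4).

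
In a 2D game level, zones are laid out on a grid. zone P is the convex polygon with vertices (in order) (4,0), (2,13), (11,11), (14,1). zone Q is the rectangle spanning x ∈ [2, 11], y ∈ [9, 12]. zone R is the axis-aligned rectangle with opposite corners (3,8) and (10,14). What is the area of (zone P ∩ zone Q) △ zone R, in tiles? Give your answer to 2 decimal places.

26.32

|zone P ∩ zone Q| = 23.5962.
|(zone P ∩ zone Q) ∩ zone R| = 19.6389.
|(zone P ∩ zone Q) △ zone R| = 23.5962 + 42 − 39.2778 = 26.32.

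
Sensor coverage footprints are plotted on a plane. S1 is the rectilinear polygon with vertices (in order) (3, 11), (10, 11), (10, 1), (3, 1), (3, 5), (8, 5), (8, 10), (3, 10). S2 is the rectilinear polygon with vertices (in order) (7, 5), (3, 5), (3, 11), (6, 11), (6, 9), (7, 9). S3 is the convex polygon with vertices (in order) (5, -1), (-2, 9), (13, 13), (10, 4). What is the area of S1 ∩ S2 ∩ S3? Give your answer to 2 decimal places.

2.17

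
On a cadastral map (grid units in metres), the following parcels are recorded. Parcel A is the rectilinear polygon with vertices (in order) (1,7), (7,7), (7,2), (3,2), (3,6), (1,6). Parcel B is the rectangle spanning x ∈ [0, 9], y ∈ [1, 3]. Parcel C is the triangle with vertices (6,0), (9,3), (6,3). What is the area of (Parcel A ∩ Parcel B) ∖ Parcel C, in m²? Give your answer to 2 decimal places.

|Parcel A ∩ Parcel B| = 4.
|(Parcel A ∩ Parcel B) ∩ Parcel C| = 1.
|(Parcel A ∩ Parcel B) ∖ Parcel C| = 4 − 1 = 3.00.

3.00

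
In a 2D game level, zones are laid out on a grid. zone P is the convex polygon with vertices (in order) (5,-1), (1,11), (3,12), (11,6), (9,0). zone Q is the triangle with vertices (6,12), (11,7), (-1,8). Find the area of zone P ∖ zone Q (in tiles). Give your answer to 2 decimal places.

|zone P| = 71, |zone P∩zone Q| = 15.6637.
|zone P ∖ zone Q| = |zone P| − |zone P∩zone Q| = 71 − 15.6637 = 55.34.

55.34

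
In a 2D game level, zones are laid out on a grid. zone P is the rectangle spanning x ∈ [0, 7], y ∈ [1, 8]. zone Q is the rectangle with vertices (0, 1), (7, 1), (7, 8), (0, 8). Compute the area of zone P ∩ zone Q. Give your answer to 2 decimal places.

|zone P∩zone Q|: x∈[0,7], y∈[1,8] → 7·7 = 49.

49.00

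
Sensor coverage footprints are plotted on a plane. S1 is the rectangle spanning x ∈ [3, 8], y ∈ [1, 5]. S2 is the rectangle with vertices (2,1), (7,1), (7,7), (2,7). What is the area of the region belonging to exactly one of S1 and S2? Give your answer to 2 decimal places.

18.00

|S1∩S2|: x∈[3,7], y∈[1,5] → 4·4 = 16.
|S1 △ S2| = |S1| + |S2| − 2·|S1∩S2| = 20 + 30 − 32 = 18.00.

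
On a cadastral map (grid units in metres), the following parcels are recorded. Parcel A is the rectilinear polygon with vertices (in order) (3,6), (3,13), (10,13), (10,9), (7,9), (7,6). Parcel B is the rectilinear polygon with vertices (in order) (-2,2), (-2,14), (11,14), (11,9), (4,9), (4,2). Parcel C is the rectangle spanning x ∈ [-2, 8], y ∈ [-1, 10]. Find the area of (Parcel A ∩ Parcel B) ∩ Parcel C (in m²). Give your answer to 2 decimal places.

The region (Parcel A ∩ Parcel B) ∩ Parcel C is the polygon with vertices (7,9), (4,9), (4,6), (3,6), (3,10), (8,10), (8,9).
By the shoelace formula its area is 8.00.

8.00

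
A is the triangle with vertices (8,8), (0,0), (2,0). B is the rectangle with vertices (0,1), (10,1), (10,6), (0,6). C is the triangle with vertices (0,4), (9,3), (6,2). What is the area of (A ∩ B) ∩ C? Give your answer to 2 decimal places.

The region (A ∩ B) ∩ C is the polygon with vertices (4,2.667), (3,3), (3.6,3.6), (4.615,3.487).
By the shoelace formula its area is 0.85.

0.85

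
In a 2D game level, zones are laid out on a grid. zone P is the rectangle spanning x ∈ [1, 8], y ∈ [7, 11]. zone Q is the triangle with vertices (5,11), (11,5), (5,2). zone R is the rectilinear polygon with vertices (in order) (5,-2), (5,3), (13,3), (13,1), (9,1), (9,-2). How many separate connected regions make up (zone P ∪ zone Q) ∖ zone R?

(zone P ∪ zone Q) ∖ zone R is a single connected region.

1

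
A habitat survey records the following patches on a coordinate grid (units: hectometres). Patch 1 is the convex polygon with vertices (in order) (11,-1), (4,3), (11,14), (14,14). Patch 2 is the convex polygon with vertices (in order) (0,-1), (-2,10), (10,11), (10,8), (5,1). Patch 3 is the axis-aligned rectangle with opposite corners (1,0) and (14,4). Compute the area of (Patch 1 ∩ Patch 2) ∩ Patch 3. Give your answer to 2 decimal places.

The region (Patch 1 ∩ Patch 2) ∩ Patch 3 is the polygon with vertices (4.636,4), (7.143,4), (5.725,2.014), (4,3).
By the shoelace formula its area is 3.66.

3.66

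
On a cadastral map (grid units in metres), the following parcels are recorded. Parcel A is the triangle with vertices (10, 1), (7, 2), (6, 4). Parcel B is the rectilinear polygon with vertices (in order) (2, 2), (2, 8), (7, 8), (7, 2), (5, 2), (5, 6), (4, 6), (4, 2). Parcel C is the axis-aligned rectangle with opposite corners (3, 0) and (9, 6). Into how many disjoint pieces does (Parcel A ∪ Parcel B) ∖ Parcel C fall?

2

(Parcel A ∪ Parcel B) ∖ Parcel C splits into 2 disjoint pieces (area 14, area 0.2083).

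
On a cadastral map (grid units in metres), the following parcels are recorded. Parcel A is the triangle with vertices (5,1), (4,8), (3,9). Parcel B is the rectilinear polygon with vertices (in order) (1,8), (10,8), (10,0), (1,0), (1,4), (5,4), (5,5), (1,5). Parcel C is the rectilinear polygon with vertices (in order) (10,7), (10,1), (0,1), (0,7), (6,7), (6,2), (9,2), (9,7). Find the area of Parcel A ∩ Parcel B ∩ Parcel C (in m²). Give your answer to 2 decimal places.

1.55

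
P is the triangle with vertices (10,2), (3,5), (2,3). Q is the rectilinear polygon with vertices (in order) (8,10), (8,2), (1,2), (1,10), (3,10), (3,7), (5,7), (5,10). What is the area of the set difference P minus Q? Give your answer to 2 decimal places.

|P| = 8.5, |P∩Q| = 7.8929.
|P ∖ Q| = |P| − |P∩Q| = 8.5 − 7.8929 = 0.61.

0.61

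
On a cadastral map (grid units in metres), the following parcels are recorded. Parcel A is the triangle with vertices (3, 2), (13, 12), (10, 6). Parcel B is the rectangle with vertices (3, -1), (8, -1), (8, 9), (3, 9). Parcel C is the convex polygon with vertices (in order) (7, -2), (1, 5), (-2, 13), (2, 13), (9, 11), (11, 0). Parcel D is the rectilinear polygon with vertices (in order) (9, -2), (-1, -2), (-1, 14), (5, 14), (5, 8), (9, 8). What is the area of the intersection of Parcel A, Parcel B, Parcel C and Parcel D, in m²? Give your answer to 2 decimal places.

5.33

The intersection is the polygon with vertices (3.384,2.219), (3.308,2.308), (8,7), (8,4.857).
By the shoelace formula its area is 5.33.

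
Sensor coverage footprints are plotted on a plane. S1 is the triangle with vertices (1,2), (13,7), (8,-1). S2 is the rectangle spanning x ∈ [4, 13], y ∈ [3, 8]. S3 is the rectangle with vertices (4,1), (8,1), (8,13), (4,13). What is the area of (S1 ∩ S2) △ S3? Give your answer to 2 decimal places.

|S1 ∩ S2| = 14.125.
|(S1 ∩ S2) ∩ S3| = 4.3333.
|(S1 ∩ S2) △ S3| = 14.125 + 48 − 8.6667 = 53.46.

53.46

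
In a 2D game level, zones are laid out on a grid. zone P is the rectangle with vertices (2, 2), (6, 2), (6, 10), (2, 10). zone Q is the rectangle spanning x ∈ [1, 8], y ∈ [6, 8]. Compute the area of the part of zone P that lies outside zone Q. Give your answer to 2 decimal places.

24.00

|zone P∩zone Q|: x∈[2,6], y∈[6,8] → 4·2 = 8.
|zone P| = 32.
|zone P ∖ zone Q| = |zone P| − |zone P∩zone Q| = 32 − 8 = 24.00.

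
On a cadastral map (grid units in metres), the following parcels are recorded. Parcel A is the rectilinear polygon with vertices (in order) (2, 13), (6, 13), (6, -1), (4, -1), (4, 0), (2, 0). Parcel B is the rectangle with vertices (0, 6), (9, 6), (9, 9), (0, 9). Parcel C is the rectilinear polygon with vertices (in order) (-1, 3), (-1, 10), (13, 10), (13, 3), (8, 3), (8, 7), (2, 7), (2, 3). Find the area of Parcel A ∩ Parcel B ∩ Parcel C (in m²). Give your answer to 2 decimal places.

8.00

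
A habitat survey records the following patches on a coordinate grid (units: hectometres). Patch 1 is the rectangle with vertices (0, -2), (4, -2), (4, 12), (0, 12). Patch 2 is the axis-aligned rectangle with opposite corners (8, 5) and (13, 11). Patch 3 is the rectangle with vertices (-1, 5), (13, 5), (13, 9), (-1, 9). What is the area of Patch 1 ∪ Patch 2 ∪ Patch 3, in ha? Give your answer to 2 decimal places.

By inclusion–exclusion:
Individual areas: |Patch 1| = 56, |Patch 2| = 30, |Patch 3| = 56.
|Patch 1∩Patch 2| = 0 (no overlap).
|Patch 1∩Patch 3|: x∈[0,4], y∈[5,9] → 4·4 = 16.
|Patch 2∩Patch 3|: x∈[8,13], y∈[5,9] → 5·4 = 20.
|Patch 1∩Patch 2∩Patch 3| = 0.
|Patch 1 ∪ Patch 2 ∪ Patch 3| = 142 − 36 + 0 = 106.00.

106.00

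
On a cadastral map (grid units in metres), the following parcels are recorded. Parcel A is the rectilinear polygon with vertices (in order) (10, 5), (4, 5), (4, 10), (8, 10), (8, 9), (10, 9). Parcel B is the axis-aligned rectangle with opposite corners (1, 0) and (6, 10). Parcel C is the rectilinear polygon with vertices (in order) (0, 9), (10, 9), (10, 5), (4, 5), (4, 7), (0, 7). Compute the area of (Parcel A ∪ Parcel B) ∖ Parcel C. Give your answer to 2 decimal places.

|Parcel A ∪ Parcel B| = 68.
|(Parcel A ∪ Parcel B) ∩ Parcel C| = 30.
|(Parcel A ∪ Parcel B) ∖ Parcel C| = 68 − 30 = 38.00.

38.00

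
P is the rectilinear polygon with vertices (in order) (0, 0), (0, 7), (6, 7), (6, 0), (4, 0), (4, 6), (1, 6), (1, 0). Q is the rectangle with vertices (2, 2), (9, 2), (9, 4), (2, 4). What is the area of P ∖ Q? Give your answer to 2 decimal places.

20.00

|P| = 24, |P∩Q| = 4.
|P ∖ Q| = |P| − |P∩Q| = 24 − 4 = 20.00.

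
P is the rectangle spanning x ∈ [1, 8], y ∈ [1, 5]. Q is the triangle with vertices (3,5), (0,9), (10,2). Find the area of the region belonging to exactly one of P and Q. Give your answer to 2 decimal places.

|P| = 28, |Q| = 9.5, |P∩Q| = 3.5286.
|P △ Q| = |P| + |Q| − 2·|P∩Q| = 28 + 9.5 − 7.0571 = 30.44.

30.44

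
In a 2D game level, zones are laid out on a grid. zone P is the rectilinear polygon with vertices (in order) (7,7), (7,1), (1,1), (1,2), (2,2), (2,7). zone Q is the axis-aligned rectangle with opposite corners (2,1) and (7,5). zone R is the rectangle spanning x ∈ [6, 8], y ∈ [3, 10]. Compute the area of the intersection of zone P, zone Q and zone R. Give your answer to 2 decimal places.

The intersection is the polygon with vertices (7,5), (7,3), (6,3), (6,5).
By the shoelace formula its area is 2.00.

2.00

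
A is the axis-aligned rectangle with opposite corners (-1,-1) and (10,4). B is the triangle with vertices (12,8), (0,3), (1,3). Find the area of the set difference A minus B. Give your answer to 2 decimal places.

|A| = 55, |A∩B| = 0.9.
|A ∖ B| = |A| − |A∩B| = 55 − 0.9 = 54.10.

54.10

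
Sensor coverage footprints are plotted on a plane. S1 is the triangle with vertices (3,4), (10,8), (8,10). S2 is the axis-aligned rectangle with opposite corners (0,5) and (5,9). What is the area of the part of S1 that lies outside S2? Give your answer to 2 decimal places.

|S1| = 11, |S1∩S2| = 0.7988.
|S1 ∖ S2| = |S1| − |S1∩S2| = 11 − 0.7988 = 10.20.

10.20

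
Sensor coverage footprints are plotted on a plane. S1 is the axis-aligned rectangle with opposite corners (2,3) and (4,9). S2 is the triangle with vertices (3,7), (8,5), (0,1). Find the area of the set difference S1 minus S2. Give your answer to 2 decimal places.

|S1| = 12, |S1∩S2| = 6.8.
|S1 ∖ S2| = |S1| − |S1∩S2| = 12 − 6.8 = 5.20.

5.20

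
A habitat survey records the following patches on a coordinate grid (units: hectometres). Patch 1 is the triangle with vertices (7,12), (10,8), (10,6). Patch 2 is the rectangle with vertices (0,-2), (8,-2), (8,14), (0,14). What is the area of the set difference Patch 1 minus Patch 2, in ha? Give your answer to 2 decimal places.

|Patch 1| = 3, |Patch 1∩Patch 2| = 0.3333.
|Patch 1 ∖ Patch 2| = |Patch 1| − |Patch 1∩Patch 2| = 3 − 0.3333 = 2.67.

2.67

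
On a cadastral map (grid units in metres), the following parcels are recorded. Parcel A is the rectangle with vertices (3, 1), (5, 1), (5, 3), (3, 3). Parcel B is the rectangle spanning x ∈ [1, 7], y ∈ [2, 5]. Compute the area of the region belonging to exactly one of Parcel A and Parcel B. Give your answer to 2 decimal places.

|Parcel A∩Parcel B|: x∈[3,5], y∈[2,3] → 2·1 = 2.
|Parcel A △ Parcel B| = |Parcel A| + |Parcel B| − 2·|Parcel A∩Parcel B| = 4 + 18 − 4 = 18.00.

18.00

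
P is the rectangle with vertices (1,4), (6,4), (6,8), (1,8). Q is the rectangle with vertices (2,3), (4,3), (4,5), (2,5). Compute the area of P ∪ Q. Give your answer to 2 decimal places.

By inclusion–exclusion:
Individual areas: |P| = 20, |Q| = 4.
|P∩Q|: x∈[2,4], y∈[4,5] → 2·1 = 2.
|P ∪ Q| = 24 − 2 = 22.00.

22.00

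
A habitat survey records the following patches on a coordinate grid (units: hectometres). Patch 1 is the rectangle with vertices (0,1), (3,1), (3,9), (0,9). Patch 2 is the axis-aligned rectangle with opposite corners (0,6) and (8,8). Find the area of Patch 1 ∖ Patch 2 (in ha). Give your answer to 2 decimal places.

18.00

|Patch 1∩Patch 2|: x∈[0,3], y∈[6,8] → 3·2 = 6.
|Patch 1| = 24.
|Patch 1 ∖ Patch 2| = |Patch 1| − |Patch 1∩Patch 2| = 24 − 6 = 18.00.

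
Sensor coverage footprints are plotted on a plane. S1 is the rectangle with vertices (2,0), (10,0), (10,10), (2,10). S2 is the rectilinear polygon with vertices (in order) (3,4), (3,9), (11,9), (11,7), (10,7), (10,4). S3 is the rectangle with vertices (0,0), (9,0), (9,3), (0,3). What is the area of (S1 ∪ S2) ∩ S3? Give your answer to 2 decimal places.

21.00

The region (S1 ∪ S2) ∩ S3 is the polygon with vertices (2,0), (2,3), (9,3), (9,0).
By the shoelace formula its area is 21.00.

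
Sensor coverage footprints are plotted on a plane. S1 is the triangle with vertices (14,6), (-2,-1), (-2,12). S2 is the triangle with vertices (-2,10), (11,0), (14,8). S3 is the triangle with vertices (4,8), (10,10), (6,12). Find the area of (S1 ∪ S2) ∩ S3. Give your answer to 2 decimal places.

The region (S1 ∪ S2) ∩ S3 is the polygon with vertices (6,9), (6.727,8.909), (4,8), (4.737,9.474).
By the shoelace formula its area is 1.56.

1.56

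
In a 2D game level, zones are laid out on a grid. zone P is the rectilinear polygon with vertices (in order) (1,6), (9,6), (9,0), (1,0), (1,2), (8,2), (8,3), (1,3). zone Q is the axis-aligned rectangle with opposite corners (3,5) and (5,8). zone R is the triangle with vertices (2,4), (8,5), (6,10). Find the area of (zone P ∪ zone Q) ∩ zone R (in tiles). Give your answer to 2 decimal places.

9.47

The region (zone P ∪ zone Q) ∩ zone R is the polygon with vertices (5,8), (5,6), (7.6,6), (8,5), (2,4), (4.667,8).
By the shoelace formula its area is 9.47.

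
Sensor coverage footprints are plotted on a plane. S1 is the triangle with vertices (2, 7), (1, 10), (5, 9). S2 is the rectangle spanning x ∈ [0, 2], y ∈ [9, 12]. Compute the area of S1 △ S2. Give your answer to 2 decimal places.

10.08

|S1| = 5.5, |S2| = 6, |S1∩S2| = 0.7083.
|S1 △ S2| = |S1| + |S2| − 2·|S1∩S2| = 5.5 + 6 − 1.4167 = 10.08.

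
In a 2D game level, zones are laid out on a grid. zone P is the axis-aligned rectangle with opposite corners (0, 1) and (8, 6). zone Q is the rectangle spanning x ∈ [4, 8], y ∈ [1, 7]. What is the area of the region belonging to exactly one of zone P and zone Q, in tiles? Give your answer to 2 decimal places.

|zone P∩zone Q|: x∈[4,8], y∈[1,6] → 4·5 = 20.
|zone P △ zone Q| = |zone P| + |zone Q| − 2·|zone P∩zone Q| = 40 + 24 − 40 = 24.00.

24.00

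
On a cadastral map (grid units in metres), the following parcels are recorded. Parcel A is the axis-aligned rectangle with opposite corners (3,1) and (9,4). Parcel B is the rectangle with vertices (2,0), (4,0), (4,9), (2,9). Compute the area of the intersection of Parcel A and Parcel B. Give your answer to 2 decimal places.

3.00

|Parcel A∩Parcel B|: x∈[3,4], y∈[1,4] → 1·3 = 3.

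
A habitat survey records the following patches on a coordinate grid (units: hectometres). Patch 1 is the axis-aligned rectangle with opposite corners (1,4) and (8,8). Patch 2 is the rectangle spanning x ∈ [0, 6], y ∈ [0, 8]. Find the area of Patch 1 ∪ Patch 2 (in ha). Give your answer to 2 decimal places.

By inclusion–exclusion:
Individual areas: |Patch 1| = 28, |Patch 2| = 48.
|Patch 1∩Patch 2|: x∈[1,6], y∈[4,8] → 5·4 = 20.
|Patch 1 ∪ Patch 2| = 76 − 20 = 56.00.

56.00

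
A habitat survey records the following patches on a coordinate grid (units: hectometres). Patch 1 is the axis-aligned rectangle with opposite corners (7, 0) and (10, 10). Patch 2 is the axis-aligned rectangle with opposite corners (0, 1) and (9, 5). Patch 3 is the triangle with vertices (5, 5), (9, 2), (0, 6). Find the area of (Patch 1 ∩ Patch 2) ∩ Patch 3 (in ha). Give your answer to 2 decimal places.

The region (Patch 1 ∩ Patch 2) ∩ Patch 3 is the polygon with vertices (7,3.5), (9,2), (7,2.889).
By the shoelace formula its area is 0.61.

0.61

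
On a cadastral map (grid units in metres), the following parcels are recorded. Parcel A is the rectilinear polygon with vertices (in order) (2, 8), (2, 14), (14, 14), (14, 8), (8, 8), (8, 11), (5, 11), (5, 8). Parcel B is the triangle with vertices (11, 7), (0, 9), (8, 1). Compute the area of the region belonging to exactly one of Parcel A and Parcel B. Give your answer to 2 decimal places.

|Parcel A| = 63, |Parcel B| = 36, |Parcel A∩Parcel B| = 1.0909.
|Parcel A △ Parcel B| = |Parcel A| + |Parcel B| − 2·|Parcel A∩Parcel B| = 63 + 36 − 2.1818 = 96.82.

96.82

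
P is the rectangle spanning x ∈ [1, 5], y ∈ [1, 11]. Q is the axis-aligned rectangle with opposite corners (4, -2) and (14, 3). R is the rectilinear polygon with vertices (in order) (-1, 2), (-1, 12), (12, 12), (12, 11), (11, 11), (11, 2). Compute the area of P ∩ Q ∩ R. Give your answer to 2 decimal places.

1.00

The intersection is the polygon with vertices (4,3), (5,3), (5,2), (4,2).
By the shoelace formula its area is 1.00.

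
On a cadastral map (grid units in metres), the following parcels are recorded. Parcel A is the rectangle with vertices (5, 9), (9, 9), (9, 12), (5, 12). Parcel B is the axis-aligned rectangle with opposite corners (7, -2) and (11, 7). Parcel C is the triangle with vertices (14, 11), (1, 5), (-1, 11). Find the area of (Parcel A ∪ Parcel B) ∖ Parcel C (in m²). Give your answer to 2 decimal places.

40.00

|Parcel A ∪ Parcel B| = 48.
|(Parcel A ∪ Parcel B) ∩ Parcel C| = 8.
|(Parcel A ∪ Parcel B) ∖ Parcel C| = 48 − 8 = 40.00.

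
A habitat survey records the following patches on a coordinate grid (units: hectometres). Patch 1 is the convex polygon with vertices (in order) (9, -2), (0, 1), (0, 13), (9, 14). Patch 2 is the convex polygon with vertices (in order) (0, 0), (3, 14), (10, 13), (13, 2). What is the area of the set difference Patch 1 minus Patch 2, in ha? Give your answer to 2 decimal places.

|Patch 1| = 126, |Patch 1∩Patch 2| = 94.3477.
|Patch 1 ∖ Patch 2| = |Patch 1| − |Patch 1∩Patch 2| = 126 − 94.3477 = 31.65.

31.65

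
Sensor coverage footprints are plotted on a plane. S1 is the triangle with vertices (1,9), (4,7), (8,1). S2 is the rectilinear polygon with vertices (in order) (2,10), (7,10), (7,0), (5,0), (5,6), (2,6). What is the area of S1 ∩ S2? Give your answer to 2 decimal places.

3.59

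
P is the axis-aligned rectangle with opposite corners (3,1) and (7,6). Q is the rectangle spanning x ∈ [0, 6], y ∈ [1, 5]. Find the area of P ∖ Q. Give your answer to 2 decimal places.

8.00

|P∩Q|: x∈[3,6], y∈[1,5] → 3·4 = 12.
|P| = 20.
|P ∖ Q| = |P| − |P∩Q| = 20 − 12 = 8.00.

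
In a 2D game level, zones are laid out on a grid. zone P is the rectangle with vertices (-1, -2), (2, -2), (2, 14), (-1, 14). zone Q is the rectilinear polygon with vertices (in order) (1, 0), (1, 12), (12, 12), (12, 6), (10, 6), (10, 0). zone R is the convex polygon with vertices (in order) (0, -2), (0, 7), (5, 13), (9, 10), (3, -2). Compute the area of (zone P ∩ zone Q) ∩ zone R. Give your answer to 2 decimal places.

The region (zone P ∩ zone Q) ∩ zone R is the polygon with vertices (1,0), (1,8.2), (2,9.4), (2,0).
By the shoelace formula its area is 8.80.

8.80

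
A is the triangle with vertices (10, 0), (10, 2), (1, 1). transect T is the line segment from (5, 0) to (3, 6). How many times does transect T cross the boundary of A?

2

The segment meets the boundary at (4.536,1.393), (4.808,0.577).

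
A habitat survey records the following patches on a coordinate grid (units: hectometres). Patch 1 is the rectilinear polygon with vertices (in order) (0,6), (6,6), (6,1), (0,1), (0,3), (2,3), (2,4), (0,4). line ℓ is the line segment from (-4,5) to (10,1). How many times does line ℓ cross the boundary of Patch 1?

2

The segment meets the boundary at (6,2.143), (2,3.286).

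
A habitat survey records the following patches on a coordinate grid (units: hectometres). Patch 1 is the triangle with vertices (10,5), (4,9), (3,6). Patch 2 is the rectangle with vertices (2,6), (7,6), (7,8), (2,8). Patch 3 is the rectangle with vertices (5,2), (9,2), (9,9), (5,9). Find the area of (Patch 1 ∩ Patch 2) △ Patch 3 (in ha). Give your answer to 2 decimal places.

|Patch 1 ∩ Patch 2| = 6.5833.
|(Patch 1 ∩ Patch 2) ∩ Patch 3| = 3.25.
|(Patch 1 ∩ Patch 2) △ Patch 3| = 6.5833 + 28 − 6.5 = 28.08.

28.08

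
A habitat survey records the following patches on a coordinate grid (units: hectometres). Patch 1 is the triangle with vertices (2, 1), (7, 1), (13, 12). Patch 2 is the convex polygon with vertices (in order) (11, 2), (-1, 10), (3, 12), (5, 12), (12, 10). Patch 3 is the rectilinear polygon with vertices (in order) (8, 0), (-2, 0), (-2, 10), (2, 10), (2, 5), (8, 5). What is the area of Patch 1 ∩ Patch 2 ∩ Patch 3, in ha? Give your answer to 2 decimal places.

0.75

The intersection is the polygon with vertices (6.5,5), (8,5), (8,4).
By the shoelace formula its area is 0.75.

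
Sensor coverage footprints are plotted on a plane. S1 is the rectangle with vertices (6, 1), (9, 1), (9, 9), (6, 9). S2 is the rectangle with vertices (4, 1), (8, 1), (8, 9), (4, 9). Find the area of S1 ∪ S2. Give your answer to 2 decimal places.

40.00

By inclusion–exclusion:
Individual areas: |S1| = 24, |S2| = 32.
|S1∩S2|: x∈[6,8], y∈[1,9] → 2·8 = 16.
|S1 ∪ S2| = 56 − 16 = 40.00.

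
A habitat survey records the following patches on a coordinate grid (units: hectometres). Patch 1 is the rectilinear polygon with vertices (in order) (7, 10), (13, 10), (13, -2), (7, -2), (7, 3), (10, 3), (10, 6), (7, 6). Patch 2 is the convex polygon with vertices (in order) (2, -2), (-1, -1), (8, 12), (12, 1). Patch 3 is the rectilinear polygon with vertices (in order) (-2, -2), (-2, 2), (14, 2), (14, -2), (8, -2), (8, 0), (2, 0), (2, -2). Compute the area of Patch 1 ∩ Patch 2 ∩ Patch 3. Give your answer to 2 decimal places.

8.22

The intersection is the polygon with vertices (12,1), (8,-0.2), (8,0), (7,0), (7,2), (11.636,2).
By the shoelace formula its area is 8.22.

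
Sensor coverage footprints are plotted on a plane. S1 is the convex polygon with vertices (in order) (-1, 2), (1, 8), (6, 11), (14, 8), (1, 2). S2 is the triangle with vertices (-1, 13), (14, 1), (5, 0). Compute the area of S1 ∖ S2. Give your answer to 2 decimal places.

|S1| = 64.5, |S1∩S2| = 22.5172.
|S1 ∖ S2| = |S1| − |S1∩S2| = 64.5 − 22.5172 = 41.98.

41.98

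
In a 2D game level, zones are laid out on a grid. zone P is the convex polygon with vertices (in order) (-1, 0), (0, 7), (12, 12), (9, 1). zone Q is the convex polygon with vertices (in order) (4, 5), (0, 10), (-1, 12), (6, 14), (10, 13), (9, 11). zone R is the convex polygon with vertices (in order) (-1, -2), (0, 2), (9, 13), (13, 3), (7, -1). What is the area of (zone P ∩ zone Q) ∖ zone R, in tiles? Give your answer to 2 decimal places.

|zone P ∩ zone Q| = 12.6149.
|(zone P ∩ zone Q) ∩ zone R| = 7.3415.
|(zone P ∩ zone Q) ∖ zone R| = 12.6149 − 7.3415 = 5.27.

5.27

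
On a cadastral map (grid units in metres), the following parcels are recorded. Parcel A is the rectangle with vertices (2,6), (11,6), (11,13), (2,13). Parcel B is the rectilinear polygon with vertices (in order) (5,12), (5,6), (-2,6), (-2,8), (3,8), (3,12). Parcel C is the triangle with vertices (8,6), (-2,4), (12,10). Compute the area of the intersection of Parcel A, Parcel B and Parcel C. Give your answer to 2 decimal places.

The intersection is the polygon with vertices (5,6), (2.667,6), (5,7).
By the shoelace formula its area is 1.17.

1.17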